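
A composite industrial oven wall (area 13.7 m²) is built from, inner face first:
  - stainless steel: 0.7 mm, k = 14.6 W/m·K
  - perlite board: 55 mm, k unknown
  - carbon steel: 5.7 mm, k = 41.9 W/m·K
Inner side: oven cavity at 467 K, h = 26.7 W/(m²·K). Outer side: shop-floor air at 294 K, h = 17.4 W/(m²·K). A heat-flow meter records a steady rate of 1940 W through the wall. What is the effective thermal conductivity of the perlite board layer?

Model the wall as resistances in series:
R_inner film = 1/(h_i·A) = 1/(26.7×13.7) = 0.002734 K/W
R_stainless steel = L/(kA) = 0.0007/(14.6×13.7) = 3.5×10^-6 K/W
R_carbon steel = L/(kA) = 0.0057/(41.9×13.7) = 9.93×10^-6 K/W
R_outer film = 1/(h_o·A) = 1/(17.4×13.7) = 0.004195 K/W
Sum of known resistances R_other = 0.006942 K/W
Total R = ΔT/Q = 173/1940 = 0.08918 K/W
R_perlite board = R_total − R_other = 0.08223 K/W
k = L/(R·A) = 0.055/(0.08223×13.7)

k ≈ 0.0488 W/(m·K)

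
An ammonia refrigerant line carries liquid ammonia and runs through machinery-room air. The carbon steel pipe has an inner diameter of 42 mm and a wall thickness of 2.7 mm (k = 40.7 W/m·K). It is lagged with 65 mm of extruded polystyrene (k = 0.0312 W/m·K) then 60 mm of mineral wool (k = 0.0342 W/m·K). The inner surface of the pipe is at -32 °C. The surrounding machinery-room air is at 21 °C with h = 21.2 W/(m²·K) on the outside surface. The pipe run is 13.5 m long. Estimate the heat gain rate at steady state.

Cylindrical conduction, so R = ln(r₂/r₁)/(2πkL) per layer, in series:
R_carbon steel pipe wall = ln(23.7/21)/(2π×40.7×13.5) = 3.504×10^-5 K/W
R_extruded polystyrene = ln(88.7/23.7)/(2π×0.0312×13.5) = 0.4987 K/W
R_mineral wool = ln(148.7/88.7)/(2π×0.0342×13.5) = 0.1781 K/W
R_outer film = 1/(h_o·2πr_oL) = 1/(21.2×2π×0.1487×13.5) = 0.00374 K/W
R_total = 0.6806 K/W
Q = ΔT/R_total = 53/0.6806

Q ≈ 77.9 W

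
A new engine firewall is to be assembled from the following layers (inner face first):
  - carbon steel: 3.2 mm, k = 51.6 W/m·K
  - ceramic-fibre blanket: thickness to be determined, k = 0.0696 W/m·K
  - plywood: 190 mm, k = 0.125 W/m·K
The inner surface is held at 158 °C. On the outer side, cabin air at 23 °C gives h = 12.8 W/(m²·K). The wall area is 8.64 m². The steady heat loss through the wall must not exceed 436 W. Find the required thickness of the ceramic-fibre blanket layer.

Treating each layer as a thermal resistance in series:
R_carbon steel = L/(kA) = 0.0032/(51.6×8.64) = 7.178×10^-6 K/W
R_plywood = L/(kA) = 0.19/(0.125×8.64) = 0.1759 K/W
R_outer film = 1/(h_o·A) = 1/(12.8×8.64) = 0.009042 K/W
Sum of the known resistances R_other = 0.185 K/W
Required total resistance R_tot = ΔT/Q_allow = 135/436 = 0.3096 K/W
R_ceramic-fibre blanket = R_tot − R_other = 0.1247 K/W
L = R·k·A = 0.1247×0.0696×8.64

L ≈ 75 mm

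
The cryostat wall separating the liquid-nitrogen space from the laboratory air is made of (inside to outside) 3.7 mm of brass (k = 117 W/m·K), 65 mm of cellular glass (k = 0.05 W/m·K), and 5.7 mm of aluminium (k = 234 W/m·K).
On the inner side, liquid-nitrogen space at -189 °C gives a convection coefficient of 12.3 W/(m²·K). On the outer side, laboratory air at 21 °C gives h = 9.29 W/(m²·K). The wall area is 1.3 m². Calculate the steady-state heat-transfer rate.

Treating each layer as a thermal resistance in series:
R_inner film = 1/(h_i·A) = 1/(12.3×1.3) = 0.06254 K/W
R_brass = L/(kA) = 0.0037/(117×1.3) = 2.433×10^-5 K/W
R_cellular glass = L/(kA) = 0.065/(0.05×1.3) = 1 K/W
R_aluminium = L/(kA) = 0.0057/(234×1.3) = 1.874×10^-5 K/W
R_outer film = 1/(h_o·A) = 1/(9.29×1.3) = 0.0828 K/W
R_total = 1.145 K/W
Q = ΔT / R_total = 210 / 1.145

Q ≈ 183 W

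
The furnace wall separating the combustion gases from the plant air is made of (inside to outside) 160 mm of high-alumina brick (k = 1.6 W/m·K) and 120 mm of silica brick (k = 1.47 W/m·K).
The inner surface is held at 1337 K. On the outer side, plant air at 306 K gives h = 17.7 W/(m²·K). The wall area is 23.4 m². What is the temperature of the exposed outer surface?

Model the wall as resistances in series:
R_high-alumina brick = L/(kA) = 0.16/(1.6×23.4) = 0.004274 K/W
R_silica brick = L/(kA) = 0.12/(1.47×23.4) = 0.003489 K/W
R_outer film = 1/(h_o·A) = 1/(17.7×23.4) = 0.002414 K/W
R_total = 0.01018 K/W;  Q = ΔT/R_total = 1031/0.01018 = 101300 W
T_interface = T_inner − Q·ΣR(inner→interface) = 1337 − 101000×0.007762

T ≈ 551 K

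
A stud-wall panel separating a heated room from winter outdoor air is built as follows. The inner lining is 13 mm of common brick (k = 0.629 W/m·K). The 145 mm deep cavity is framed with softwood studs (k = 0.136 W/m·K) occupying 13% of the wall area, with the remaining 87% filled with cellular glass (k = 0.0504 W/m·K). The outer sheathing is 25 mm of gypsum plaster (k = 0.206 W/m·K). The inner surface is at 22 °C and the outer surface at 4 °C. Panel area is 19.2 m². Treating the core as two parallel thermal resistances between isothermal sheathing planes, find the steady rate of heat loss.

Q ≈ 138 W

Sheathing layers in series; stud and cavity paths in parallel between them.
R_inner = 0.013/(0.629×19.2) = 0.001076 K/W
R_stud  = 0.145/(0.136×0.13×19.2) = 0.4272 K/W
R_cav   = 0.145/(0.0504×0.87×19.2) = 0.1722 K/W
1/R_core = 1/R_stud + 1/R_cav → R_core = 0.1227 K/W
R_outer = 0.025/(0.206×19.2) = 0.006321 K/W
R_total = 0.1301 K/W
Q = ΔT/R_total = 18/0.1301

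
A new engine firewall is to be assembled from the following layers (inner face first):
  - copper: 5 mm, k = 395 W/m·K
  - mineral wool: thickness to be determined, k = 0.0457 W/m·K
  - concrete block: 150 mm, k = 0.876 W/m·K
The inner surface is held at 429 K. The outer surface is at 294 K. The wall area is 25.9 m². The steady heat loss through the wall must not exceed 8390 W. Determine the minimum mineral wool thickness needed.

L ≈ 11.2 mm

Using the resistance-network approach (series):
R_copper = L/(kA) = 0.005/(395×25.9) = 4.887×10^-7 K/W
R_concrete block = L/(kA) = 0.15/(0.876×25.9) = 0.006611 K/W
Sum of the known resistances R_other = 0.006612 K/W
Required total resistance R_tot = ΔT/Q_allow = 135/8390 = 0.01609 K/W
R_mineral wool = R_tot − R_other = 0.009479 K/W
L = R·k·A = 0.009479×0.0457×25.9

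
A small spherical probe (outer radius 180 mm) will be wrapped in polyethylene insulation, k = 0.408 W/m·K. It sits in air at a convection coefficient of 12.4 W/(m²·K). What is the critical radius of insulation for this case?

r_cr ≈ 65.8 mm

For a sphere r_cr = 2k/h = 2×0.408/12.4
r_cr = 65.8 mm; since the bare radius (180 mm) is above r_cr, any added insulation will reduce heat loss.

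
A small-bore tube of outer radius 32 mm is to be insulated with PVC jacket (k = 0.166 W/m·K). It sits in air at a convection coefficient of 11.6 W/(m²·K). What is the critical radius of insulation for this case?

For a cylinder r_cr = k/h = 0.166/11.6
r_cr = 14.3 mm; since the bare radius (32 mm) is above r_cr, any added insulation will reduce heat loss.

r_cr ≈ 14.3 mm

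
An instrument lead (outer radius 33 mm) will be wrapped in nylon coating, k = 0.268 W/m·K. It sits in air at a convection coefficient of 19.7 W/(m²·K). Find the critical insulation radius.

r_cr ≈ 13.6 mm

For a cylinder r_cr = k/h = 0.268/19.7
r_cr = 13.6 mm; since the bare radius (33 mm) is above r_cr, any added insulation will reduce heat loss.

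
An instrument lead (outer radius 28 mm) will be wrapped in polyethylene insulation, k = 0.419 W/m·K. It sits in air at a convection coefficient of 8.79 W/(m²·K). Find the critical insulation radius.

For a cylinder r_cr = k/h = 0.419/8.79
r_cr = 47.7 mm; since the bare radius (28 mm) is below r_cr, adding a thin layer of insulation will *increase* heat loss.

r_cr ≈ 47.7 mm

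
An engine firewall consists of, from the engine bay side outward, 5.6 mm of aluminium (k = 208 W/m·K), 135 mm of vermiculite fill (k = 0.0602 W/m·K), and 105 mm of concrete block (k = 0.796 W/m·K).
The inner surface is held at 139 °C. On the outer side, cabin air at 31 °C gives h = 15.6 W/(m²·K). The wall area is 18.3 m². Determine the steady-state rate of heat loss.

Treating each layer as a thermal resistance in series:
R_aluminium = L/(kA) = 0.0056/(208×18.3) = 1.471×10^-6 K/W
R_vermiculite fill = L/(kA) = 0.135/(0.0602×18.3) = 0.1225 K/W
R_concrete block = L/(kA) = 0.105/(0.796×18.3) = 0.007208 K/W
R_outer film = 1/(h_o·A) = 1/(15.6×18.3) = 0.003503 K/W
R_total = 0.1333 K/W
Q = ΔT / R_total = 108 / 0.1333

Q ≈ 810 W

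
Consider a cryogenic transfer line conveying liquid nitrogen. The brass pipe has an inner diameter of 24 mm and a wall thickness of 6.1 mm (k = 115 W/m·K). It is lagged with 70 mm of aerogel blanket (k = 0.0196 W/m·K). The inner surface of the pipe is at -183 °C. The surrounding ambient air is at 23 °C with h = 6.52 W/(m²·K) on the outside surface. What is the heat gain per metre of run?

q′ ≈ 15.7 W/m

Cylindrical conduction, so R = ln(r₂/r₁)/(2πkL) per layer, in series:
R_brass pipe wall = ln(18.1/12)/(2π×115×1) = 5.688×10^-4 K/W
R_aerogel blanket = ln(88.1/18.1)/(2π×0.0196×1) = 12.85 K/W
R_outer film = 1/(h_o·2πr_oL) = 1/(6.52×2π×0.0881×1) = 0.2771 K/W
R_total = 13.13 K/W
Q = ΔT/R_total = 206/13.13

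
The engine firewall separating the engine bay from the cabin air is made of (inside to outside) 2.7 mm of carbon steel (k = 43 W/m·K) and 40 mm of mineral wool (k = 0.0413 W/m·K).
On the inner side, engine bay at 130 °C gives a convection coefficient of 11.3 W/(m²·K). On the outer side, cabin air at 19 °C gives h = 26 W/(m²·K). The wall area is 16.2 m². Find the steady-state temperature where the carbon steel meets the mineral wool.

T ≈ 121 °C

Treating each layer as a thermal resistance in series:
R_inner film = 1/(h_i·A) = 1/(11.3×16.2) = 0.005463 K/W
R_carbon steel = L/(kA) = 0.0027/(43×16.2) = 3.876×10^-6 K/W
R_mineral wool = L/(kA) = 0.04/(0.0413×16.2) = 0.05979 K/W
R_outer film = 1/(h_o·A) = 1/(26×16.2) = 0.002374 K/W
R_total = 0.06763 K/W;  Q = ΔT/R_total = 111/0.06763 = 1641 W
T_interface = T_inner − Q·ΣR(inner→interface) = 130 − 1640×0.005467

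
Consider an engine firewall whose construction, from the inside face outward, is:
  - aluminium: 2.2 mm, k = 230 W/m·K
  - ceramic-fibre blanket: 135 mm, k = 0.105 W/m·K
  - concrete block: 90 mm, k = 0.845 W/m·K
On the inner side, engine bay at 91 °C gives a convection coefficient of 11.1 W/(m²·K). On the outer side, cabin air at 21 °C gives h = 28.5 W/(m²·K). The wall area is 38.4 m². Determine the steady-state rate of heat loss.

Treating each layer as a thermal resistance in series:
R_inner film = 1/(h_i·A) = 1/(11.1×38.4) = 0.002346 K/W
R_aluminium = L/(kA) = 0.0022/(230×38.4) = 2.491×10^-7 K/W
R_ceramic-fibre blanket = L/(kA) = 0.135/(0.105×38.4) = 0.03348 K/W
R_concrete block = L/(kA) = 0.09/(0.845×38.4) = 0.002774 K/W
R_outer film = 1/(h_o·A) = 1/(28.5×38.4) = 9.137×10^-4 K/W
R_total = 0.03952 K/W
Q = ΔT / R_total = 70 / 0.03952

Q ≈ 1770 W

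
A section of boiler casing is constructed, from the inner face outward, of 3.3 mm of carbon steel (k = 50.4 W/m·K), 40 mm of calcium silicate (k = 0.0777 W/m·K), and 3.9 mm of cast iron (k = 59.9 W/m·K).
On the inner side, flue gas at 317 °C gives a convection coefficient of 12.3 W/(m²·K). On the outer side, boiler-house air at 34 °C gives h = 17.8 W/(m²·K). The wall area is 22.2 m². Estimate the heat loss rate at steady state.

Q ≈ 9630 W

Series thermal resistances:
R_inner film = 1/(h_i·A) = 1/(12.3×22.2) = 0.003662 K/W
R_carbon steel = L/(kA) = 0.0033/(50.4×22.2) = 2.949×10^-6 K/W
R_calcium silicate = L/(kA) = 0.04/(0.0777×22.2) = 0.02319 K/W
R_cast iron = L/(kA) = 0.0039/(59.9×22.2) = 2.933×10^-6 K/W
R_outer film = 1/(h_o·A) = 1/(17.8×22.2) = 0.002531 K/W
R_total = 0.02939 K/W
Q = ΔT / R_total = 283 / 0.02939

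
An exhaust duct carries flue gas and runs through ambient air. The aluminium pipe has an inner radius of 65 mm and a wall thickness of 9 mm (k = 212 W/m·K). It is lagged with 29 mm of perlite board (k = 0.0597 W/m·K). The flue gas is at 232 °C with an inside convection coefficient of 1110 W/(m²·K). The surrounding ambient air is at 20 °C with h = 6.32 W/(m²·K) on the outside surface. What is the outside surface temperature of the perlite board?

T ≈ 65.9 °C

Treating each annulus and film as a series resistance:
R_inner film = 1/(h_i·2πr₁L) = 1/(1110×2π×0.065×1) = 0.002206 K/W
R_aluminium pipe wall = ln(74/65)/(2π×212×1) = 9.735×10^-5 K/W
R_perlite board = ln(103/74)/(2π×0.0597×1) = 0.8815 K/W
R_outer film = 1/(h_o·2πr_oL) = 1/(6.32×2π×0.103×1) = 0.2445 K/W
R_total = 1.128 K/W
Q = ΔT/R_total = 212/1.128
Q = 188 W/m
T_interface = T_inner − Q·ΣR(inner→interface) = 232 − 188×0.8838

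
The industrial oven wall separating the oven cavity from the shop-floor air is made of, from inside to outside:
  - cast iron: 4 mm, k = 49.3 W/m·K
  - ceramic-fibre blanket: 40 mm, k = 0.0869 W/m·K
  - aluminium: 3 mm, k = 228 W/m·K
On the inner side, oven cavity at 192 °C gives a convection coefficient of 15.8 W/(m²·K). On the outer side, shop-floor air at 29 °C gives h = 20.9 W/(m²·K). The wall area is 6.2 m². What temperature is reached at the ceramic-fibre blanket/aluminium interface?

T ≈ 42.6 °C

Using the resistance-network approach (series):
R_inner film = 1/(h_i·A) = 1/(15.8×6.2) = 0.01021 K/W
R_cast iron = L/(kA) = 0.004/(49.3×6.2) = 1.309×10^-5 K/W
R_ceramic-fibre blanket = L/(kA) = 0.04/(0.0869×6.2) = 0.07424 K/W
R_aluminium = L/(kA) = 0.003/(228×6.2) = 2.122×10^-6 K/W
R_outer film = 1/(h_o·A) = 1/(20.9×6.2) = 0.007717 K/W
R_total = 0.09218 K/W;  Q = ΔT/R_total = 163/0.09218 = 1768 W
T_interface = T_inner − Q·ΣR(inner→interface) = 192 − 1770×0.08446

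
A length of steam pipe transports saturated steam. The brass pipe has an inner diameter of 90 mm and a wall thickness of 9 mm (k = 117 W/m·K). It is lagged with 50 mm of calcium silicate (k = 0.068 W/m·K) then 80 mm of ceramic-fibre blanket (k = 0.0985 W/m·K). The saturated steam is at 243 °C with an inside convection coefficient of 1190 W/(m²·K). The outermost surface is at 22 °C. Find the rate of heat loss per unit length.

q′ ≈ 89.9 W/m

Radial resistances (cylindrical: R_cond = ln(r_o/r_i)/(2πkL), R_conv = 1/(h·2πrL)):
R_inner film = 1/(h_i·2πr₁L) = 1/(1190×2π×0.045×1) = 0.002972 K/W
R_brass pipe wall = ln(54/45)/(2π×117×1) = 2.48×10^-4 K/W
R_calcium silicate = ln(104/54)/(2π×0.068×1) = 1.534 K/W
R_ceramic-fibre blanket = ln(184/104)/(2π×0.0985×1) = 0.9219 K/W
R_total = 2.459 K/W
Q = ΔT/R_total = 221/2.459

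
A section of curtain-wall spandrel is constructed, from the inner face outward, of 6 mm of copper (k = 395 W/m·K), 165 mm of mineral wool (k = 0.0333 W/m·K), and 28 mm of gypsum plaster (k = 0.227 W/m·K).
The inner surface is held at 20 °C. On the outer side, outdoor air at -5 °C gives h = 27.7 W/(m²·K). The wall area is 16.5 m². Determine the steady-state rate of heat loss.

Model the wall as resistances in series:
R_copper = L/(kA) = 0.006/(395×16.5) = 9.206×10^-7 K/W
R_mineral wool = L/(kA) = 0.165/(0.0333×16.5) = 0.3003 K/W
R_gypsum plaster = L/(kA) = 0.028/(0.227×16.5) = 0.007476 K/W
R_outer film = 1/(h_o·A) = 1/(27.7×16.5) = 0.002188 K/W
R_total = 0.31 K/W
Q = ΔT / R_total = 25 / 0.31

Q ≈ 80.7 W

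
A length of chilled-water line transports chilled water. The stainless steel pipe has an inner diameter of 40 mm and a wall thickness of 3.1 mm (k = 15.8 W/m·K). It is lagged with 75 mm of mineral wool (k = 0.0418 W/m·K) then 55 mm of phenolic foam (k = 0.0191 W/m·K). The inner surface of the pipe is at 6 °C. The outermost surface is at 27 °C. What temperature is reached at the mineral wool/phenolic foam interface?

T ≈ 18.5 °C

Treating each annulus and film as a series resistance:
R_stainless steel pipe wall = ln(23.1/20)/(2π×15.8×1) = 0.001452 K/W
R_mineral wool = ln(98.1/23.1)/(2π×0.0418×1) = 5.506 K/W
R_phenolic foam = ln(153.1/98.1)/(2π×0.0191×1) = 3.709 K/W
R_total = 9.217 K/W
Q = ΔT/R_total = 21/9.217
Q = 2.28 W/m
T_interface = T_inner + Q·ΣR(inner→interface) = 6 + 2.28×5.508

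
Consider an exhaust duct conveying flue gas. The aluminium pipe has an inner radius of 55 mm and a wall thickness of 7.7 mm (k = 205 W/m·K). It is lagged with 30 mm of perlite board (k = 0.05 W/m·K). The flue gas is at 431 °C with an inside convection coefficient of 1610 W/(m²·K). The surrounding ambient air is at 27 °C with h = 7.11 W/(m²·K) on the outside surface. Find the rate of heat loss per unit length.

q′ ≈ 272 W/m

Cylindrical conduction, so R = ln(r₂/r₁)/(2πkL) per layer, in series:
R_inner film = 1/(h_i·2πr₁L) = 1/(1610×2π×0.055×1) = 0.001797 K/W
R_aluminium pipe wall = ln(62.7/55)/(2π×205×1) = 1.017×10^-4 K/W
R_perlite board = ln(92.7/62.7)/(2π×0.05×1) = 1.245 K/W
R_outer film = 1/(h_o·2πr_oL) = 1/(7.11×2π×0.0927×1) = 0.2415 K/W
R_total = 1.488 K/W
Q = ΔT/R_total = 404/1.488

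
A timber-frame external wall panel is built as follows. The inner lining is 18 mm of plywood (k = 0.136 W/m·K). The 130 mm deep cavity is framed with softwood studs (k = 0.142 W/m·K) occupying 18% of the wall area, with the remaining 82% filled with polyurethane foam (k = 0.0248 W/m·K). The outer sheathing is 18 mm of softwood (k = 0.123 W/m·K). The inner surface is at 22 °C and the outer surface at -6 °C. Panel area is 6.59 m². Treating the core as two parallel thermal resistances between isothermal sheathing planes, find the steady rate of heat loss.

Q ≈ 59.3 W

Sheathing layers in series; stud and cavity paths in parallel between them.
R_inner = 0.018/(0.136×6.59) = 0.02008 K/W
R_stud  = 0.13/(0.142×0.18×6.59) = 0.7718 K/W
R_cav   = 0.13/(0.0248×0.82×6.59) = 0.97 K/W
1/R_core = 1/R_stud + 1/R_cav → R_core = 0.4298 K/W
R_outer = 0.018/(0.123×6.59) = 0.02221 K/W
R_total = 0.4721 K/W
Q = ΔT/R_total = 28/0.4721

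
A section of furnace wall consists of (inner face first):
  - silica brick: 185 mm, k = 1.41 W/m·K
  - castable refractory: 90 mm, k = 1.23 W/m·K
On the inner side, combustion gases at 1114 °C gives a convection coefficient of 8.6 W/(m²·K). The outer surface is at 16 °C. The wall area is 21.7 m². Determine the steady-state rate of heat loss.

Q ≈ 74300 W

Model the wall as resistances in series:
R_inner film = 1/(h_i·A) = 1/(8.6×21.7) = 0.005358 K/W
R_silica brick = L/(kA) = 0.185/(1.41×21.7) = 0.006046 K/W
R_castable refractory = L/(kA) = 0.09/(1.23×21.7) = 0.003372 K/W
R_total = 0.01478 K/W
Q = ΔT / R_total = 1098 / 0.01478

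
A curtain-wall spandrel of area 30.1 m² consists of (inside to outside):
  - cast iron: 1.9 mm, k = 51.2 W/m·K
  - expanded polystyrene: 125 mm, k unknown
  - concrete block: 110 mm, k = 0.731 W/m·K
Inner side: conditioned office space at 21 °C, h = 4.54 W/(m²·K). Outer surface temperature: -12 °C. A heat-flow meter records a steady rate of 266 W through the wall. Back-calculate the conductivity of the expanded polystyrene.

Using the resistance-network approach (series):
R_inner film = 1/(h_i·A) = 1/(4.54×30.1) = 0.007318 K/W
R_cast iron = L/(kA) = 0.0019/(51.2×30.1) = 1.233×10^-6 K/W
R_concrete block = L/(kA) = 0.11/(0.731×30.1) = 0.004999 K/W
Sum of known resistances R_other = 0.01232 K/W
Total R = ΔT/Q = 33/266 = 0.1241 K/W
R_expanded polystyrene = R_total − R_other = 0.1117 K/W
k = L/(R·A) = 0.125/(0.1117×30.1)

k ≈ 0.0372 W/(m·K)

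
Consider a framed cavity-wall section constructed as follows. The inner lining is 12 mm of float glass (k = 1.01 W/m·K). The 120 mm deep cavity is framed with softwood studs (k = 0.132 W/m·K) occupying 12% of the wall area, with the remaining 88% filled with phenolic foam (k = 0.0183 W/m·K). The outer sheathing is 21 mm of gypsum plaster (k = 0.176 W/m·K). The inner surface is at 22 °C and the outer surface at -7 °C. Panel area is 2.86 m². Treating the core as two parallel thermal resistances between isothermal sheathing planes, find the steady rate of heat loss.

Sheathing layers in series; stud and cavity paths in parallel between them.
R_inner = 0.012/(1.01×2.86) = 0.004154 K/W
R_stud  = 0.12/(0.132×0.12×2.86) = 2.649 K/W
R_cav   = 0.12/(0.0183×0.88×2.86) = 2.605 K/W
1/R_core = 1/R_stud + 1/R_cav → R_core = 1.313 K/W
R_outer = 0.021/(0.176×2.86) = 0.04172 K/W
R_total = 1.359 K/W
Q = ΔT/R_total = 29/1.359

Q ≈ 21.3 W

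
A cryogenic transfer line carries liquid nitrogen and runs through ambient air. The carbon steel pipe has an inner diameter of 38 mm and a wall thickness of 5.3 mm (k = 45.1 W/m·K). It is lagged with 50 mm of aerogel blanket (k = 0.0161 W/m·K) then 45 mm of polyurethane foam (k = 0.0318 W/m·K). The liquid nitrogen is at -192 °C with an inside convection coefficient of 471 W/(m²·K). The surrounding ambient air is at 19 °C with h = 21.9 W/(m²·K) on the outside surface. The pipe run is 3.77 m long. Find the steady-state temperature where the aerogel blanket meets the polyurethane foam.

T ≈ -19 °C

For a radial system each layer contributes R = ln(r_out/r_in)/(2πkL); films add R = 1/(hA).
R_inner film = 1/(h_i·2πr₁L) = 1/(471×2π×0.019×3.77) = 0.004717 K/W
R_carbon steel pipe wall = ln(24.3/19)/(2π×45.1×3.77) = 2.303×10^-4 K/W
R_aerogel blanket = ln(74.3/24.3)/(2π×0.0161×3.77) = 2.931 K/W
R_polyurethane foam = ln(119.3/74.3)/(2π×0.0318×3.77) = 0.6286 K/W
R_outer film = 1/(h_o·2πr_oL) = 1/(21.9×2π×0.1193×3.77) = 0.01616 K/W
R_total = 3.58 K/W
Q = ΔT/R_total = 211/3.58
Q = 58.9 W
T_interface = T_inner + Q·ΣR(inner→interface) = -192 + 58.9×2.936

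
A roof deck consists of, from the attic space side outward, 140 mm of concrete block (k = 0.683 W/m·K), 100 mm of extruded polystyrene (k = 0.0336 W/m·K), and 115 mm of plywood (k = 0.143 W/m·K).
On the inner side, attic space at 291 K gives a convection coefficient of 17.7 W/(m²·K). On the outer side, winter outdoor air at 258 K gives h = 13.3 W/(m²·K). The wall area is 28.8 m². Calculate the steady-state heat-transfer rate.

Q ≈ 231 W

Treating each layer as a thermal resistance in series:
R_inner film = 1/(h_i·A) = 1/(17.7×28.8) = 0.001962 K/W
R_concrete block = L/(kA) = 0.14/(0.683×28.8) = 0.007117 K/W
R_extruded polystyrene = L/(kA) = 0.1/(0.0336×28.8) = 0.1033 K/W
R_plywood = L/(kA) = 0.115/(0.143×28.8) = 0.02792 K/W
R_outer film = 1/(h_o·A) = 1/(13.3×28.8) = 0.002611 K/W
R_total = 0.143 K/W
Q = ΔT / R_total = 33 / 0.143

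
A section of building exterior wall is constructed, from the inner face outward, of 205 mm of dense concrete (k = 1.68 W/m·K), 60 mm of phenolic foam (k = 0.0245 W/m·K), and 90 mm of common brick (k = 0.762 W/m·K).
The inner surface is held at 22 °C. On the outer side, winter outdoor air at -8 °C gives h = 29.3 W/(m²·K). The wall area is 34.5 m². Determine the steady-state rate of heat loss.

Treating each layer as a thermal resistance in series:
R_dense concrete = L/(kA) = 0.205/(1.68×34.5) = 0.003537 K/W
R_phenolic foam = L/(kA) = 0.06/(0.0245×34.5) = 0.07098 K/W
R_common brick = L/(kA) = 0.09/(0.762×34.5) = 0.003423 K/W
R_outer film = 1/(h_o·A) = 1/(29.3×34.5) = 9.893×10^-4 K/W
R_total = 0.07893 K/W
Q = ΔT / R_total = 30 / 0.07893

Q ≈ 380 W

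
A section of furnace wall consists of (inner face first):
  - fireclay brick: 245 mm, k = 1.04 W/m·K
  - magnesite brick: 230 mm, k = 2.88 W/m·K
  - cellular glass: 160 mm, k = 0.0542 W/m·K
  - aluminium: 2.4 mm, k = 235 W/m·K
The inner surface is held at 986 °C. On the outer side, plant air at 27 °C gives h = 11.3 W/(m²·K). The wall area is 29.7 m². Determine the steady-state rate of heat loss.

Q ≈ 8490 W

Treating each layer as a thermal resistance in series:
R_fireclay brick = L/(kA) = 0.245/(1.04×29.7) = 0.007932 K/W
R_magnesite brick = L/(kA) = 0.23/(2.88×29.7) = 0.002689 K/W
R_cellular glass = L/(kA) = 0.16/(0.0542×29.7) = 0.09939 K/W
R_aluminium = L/(kA) = 0.0024/(235×29.7) = 3.439×10^-7 K/W
R_outer film = 1/(h_o·A) = 1/(11.3×29.7) = 0.00298 K/W
R_total = 0.113 K/W
Q = ΔT / R_total = 959 / 0.113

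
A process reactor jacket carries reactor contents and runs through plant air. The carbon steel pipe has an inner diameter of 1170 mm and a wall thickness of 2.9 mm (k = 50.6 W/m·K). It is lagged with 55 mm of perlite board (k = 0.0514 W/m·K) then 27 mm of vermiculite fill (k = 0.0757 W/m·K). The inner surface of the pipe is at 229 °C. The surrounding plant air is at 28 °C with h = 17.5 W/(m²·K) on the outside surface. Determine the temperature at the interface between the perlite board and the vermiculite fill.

Cylindrical conduction, so R = ln(r₂/r₁)/(2πkL) per layer, in series:
R_carbon steel pipe wall = ln(587.9/585)/(2π×50.6×1) = 1.555×10^-5 K/W
R_perlite board = ln(642.9/587.9)/(2π×0.0514×1) = 0.2769 K/W
R_vermiculite fill = ln(669.9/642.9)/(2π×0.0757×1) = 0.08649 K/W
R_outer film = 1/(h_o·2πr_oL) = 1/(17.5×2π×0.6699×1) = 0.01358 K/W
R_total = 0.377 K/W
Q = ΔT/R_total = 201/0.377
Q = 533 W/m
T_interface = T_inner − Q·ΣR(inner→interface) = 229 − 533×0.2769

T ≈ 81.4 °C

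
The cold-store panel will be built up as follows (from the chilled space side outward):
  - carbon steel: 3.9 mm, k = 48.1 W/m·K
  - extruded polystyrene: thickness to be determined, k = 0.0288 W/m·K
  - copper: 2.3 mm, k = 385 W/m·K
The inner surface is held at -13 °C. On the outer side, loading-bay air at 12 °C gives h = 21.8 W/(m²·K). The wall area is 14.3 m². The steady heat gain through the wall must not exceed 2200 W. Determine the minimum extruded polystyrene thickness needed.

L ≈ 3.36 mm

Using the resistance-network approach (series):
R_carbon steel = L/(kA) = 0.0039/(48.1×14.3) = 5.67×10^-6 K/W
R_copper = L/(kA) = 0.0023/(385×14.3) = 4.178×10^-7 K/W
R_outer film = 1/(h_o·A) = 1/(21.8×14.3) = 0.003208 K/W
Sum of the known resistances R_other = 0.003214 K/W
Required total resistance R_tot = ΔT/Q_allow = 25/2200 = 0.01136 K/W
R_extruded polystyrene = R_tot − R_other = 0.00815 K/W
L = R·k·A = 0.00815×0.0288×14.3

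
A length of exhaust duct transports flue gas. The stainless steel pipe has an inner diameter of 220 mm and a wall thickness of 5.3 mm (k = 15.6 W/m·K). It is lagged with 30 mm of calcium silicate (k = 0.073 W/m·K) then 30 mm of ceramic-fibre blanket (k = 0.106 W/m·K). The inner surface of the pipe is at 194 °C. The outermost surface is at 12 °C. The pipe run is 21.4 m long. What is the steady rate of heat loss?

Per-layer cylindrical resistances, series-summed:
R_stainless steel pipe wall = ln(115.3/110)/(2π×15.6×21.4) = 2.243×10^-5 K/W
R_calcium silicate = ln(145.3/115.3)/(2π×0.073×21.4) = 0.02356 K/W
R_ceramic-fibre blanket = ln(175.3/145.3)/(2π×0.106×21.4) = 0.01317 K/W
R_total = 0.03675 K/W
Q = ΔT/R_total = 182/0.03675

Q ≈ 4950 W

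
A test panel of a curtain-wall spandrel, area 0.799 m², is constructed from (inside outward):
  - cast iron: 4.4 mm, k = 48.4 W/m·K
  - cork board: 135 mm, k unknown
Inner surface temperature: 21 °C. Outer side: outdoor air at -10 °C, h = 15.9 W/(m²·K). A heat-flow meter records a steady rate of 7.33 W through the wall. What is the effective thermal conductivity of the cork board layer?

Thermal resistances in series:
R_cast iron = L/(kA) = 0.0044/(48.4×0.799) = 1.138×10^-4 K/W
R_outer film = 1/(h_o·A) = 1/(15.9×0.799) = 0.07871 K/W
Sum of known resistances R_other = 0.07883 K/W
Total R = ΔT/Q = 31/7.33 = 4.229 K/W
R_cork board = R_total − R_other = 4.15 K/W
k = L/(R·A) = 0.135/(4.15×0.799)

k ≈ 0.0407 W/(m·K)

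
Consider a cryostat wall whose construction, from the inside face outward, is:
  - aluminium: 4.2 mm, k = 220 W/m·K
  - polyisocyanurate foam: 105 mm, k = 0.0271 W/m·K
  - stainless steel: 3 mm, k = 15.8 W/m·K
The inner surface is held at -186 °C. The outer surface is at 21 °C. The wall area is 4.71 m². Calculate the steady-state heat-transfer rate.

Using the resistance-network approach (series):
R_aluminium = L/(kA) = 0.0042/(220×4.71) = 4.053×10^-6 K/W
R_polyisocyanurate foam = L/(kA) = 0.105/(0.0271×4.71) = 0.8226 K/W
R_stainless steel = L/(kA) = 0.003/(15.8×4.71) = 4.031×10^-5 K/W
R_total = 0.8227 K/W
Q = ΔT / R_total = 207 / 0.8227

Q ≈ 252 W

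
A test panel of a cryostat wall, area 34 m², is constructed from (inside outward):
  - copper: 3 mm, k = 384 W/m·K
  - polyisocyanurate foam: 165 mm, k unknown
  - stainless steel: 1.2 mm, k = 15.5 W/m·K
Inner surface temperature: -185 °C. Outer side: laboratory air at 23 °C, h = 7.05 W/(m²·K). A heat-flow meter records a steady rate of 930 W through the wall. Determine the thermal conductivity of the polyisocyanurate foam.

Model the wall as resistances in series:
R_copper = L/(kA) = 0.003/(384×34) = 2.298×10^-7 K/W
R_stainless steel = L/(kA) = 0.0012/(15.5×34) = 2.277×10^-6 K/W
R_outer film = 1/(h_o·A) = 1/(7.05×34) = 0.004172 K/W
Sum of known resistances R_other = 0.004174 K/W
Total R = ΔT/Q = 208/930 = 0.2237 K/W
R_polyisocyanurate foam = R_total − R_other = 0.2195 K/W
k = L/(R·A) = 0.165/(0.2195×34)

k ≈ 0.0221 W/(m·K)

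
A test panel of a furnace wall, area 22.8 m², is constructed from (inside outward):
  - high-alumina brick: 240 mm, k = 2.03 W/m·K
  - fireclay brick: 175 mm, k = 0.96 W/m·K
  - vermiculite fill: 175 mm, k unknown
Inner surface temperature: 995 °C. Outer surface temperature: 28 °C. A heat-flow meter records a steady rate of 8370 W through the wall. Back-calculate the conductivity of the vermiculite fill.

k ≈ 0.075 W/(m·K)

Model the wall as resistances in series:
R_high-alumina brick = L/(kA) = 0.24/(2.03×22.8) = 0.005185 K/W
R_fireclay brick = L/(kA) = 0.175/(0.96×22.8) = 0.007995 K/W
Sum of known resistances R_other = 0.01318 K/W
Total R = ΔT/Q = 967/8370 = 0.1155 K/W
R_vermiculite fill = R_total − R_other = 0.1024 K/W
k = L/(R·A) = 0.175/(0.1024×22.8)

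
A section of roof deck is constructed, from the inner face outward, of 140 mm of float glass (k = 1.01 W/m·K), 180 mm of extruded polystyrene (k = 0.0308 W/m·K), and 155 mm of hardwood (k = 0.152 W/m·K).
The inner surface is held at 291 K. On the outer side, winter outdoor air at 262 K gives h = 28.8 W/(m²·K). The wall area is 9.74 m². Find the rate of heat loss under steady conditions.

Thermal resistances in series:
R_float glass = L/(kA) = 0.14/(1.01×9.74) = 0.01423 K/W
R_extruded polystyrene = L/(kA) = 0.18/(0.0308×9.74) = 0.6 K/W
R_hardwood = L/(kA) = 0.155/(0.152×9.74) = 0.1047 K/W
R_outer film = 1/(h_o·A) = 1/(28.8×9.74) = 0.003565 K/W
R_total = 0.7225 K/W
Q = ΔT / R_total = 29 / 0.7225

Q ≈ 40.1 W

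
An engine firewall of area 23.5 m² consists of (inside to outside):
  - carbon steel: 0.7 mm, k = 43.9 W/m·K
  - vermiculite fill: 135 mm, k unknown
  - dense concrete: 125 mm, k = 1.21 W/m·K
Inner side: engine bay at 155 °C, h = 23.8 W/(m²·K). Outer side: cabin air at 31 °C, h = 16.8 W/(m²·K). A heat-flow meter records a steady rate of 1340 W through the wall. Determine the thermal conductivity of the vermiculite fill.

Treating each layer as a thermal resistance in series:
R_inner film = 1/(h_i·A) = 1/(23.8×23.5) = 0.001788 K/W
R_carbon steel = L/(kA) = 0.0007/(43.9×23.5) = 6.785×10^-7 K/W
R_dense concrete = L/(kA) = 0.125/(1.21×23.5) = 0.004396 K/W
R_outer film = 1/(h_o·A) = 1/(16.8×23.5) = 0.002533 K/W
Sum of known resistances R_other = 0.008718 K/W
Total R = ΔT/Q = 124/1340 = 0.09254 K/W
R_vermiculite fill = R_total − R_other = 0.08382 K/W
k = L/(R·A) = 0.135/(0.08382×23.5)

k ≈ 0.0685 W/(m·K)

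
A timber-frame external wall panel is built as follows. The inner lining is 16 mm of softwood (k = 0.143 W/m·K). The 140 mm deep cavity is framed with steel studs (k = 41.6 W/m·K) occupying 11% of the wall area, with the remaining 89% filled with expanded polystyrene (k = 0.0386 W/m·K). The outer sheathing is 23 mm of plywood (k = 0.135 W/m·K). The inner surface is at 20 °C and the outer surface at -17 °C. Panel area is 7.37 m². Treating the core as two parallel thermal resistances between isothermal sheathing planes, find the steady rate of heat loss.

Sheathing layers in series; stud and cavity paths in parallel between them.
R_inner = 0.016/(0.143×7.37) = 0.01518 K/W
R_stud  = 0.14/(41.6×0.11×7.37) = 0.004151 K/W
R_cav   = 0.14/(0.0386×0.89×7.37) = 0.5529 K/W
1/R_core = 1/R_stud + 1/R_cav → R_core = 0.00412 K/W
R_outer = 0.023/(0.135×7.37) = 0.02312 K/W
R_total = 0.04242 K/W
Q = ΔT/R_total = 37/0.04242

Q ≈ 872 W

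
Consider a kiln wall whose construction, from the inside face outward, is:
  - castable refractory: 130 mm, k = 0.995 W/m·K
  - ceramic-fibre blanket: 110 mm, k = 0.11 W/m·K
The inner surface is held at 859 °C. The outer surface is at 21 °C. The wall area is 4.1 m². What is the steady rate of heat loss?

Treating each layer as a thermal resistance in series:
R_castable refractory = L/(kA) = 0.13/(0.995×4.1) = 0.03187 K/W
R_ceramic-fibre blanket = L/(kA) = 0.11/(0.11×4.1) = 0.2439 K/W
R_total = 0.2758 K/W
Q = ΔT / R_total = 838 / 0.2758

Q ≈ 3040 W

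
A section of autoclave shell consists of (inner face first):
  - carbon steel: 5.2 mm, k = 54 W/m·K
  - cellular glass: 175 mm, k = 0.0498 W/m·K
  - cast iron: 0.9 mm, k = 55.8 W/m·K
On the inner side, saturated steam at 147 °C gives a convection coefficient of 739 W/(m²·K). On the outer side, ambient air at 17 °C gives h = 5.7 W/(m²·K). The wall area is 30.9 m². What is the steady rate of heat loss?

Treating each layer as a thermal resistance in series:
R_inner film = 1/(h_i·A) = 1/(739×30.9) = 4.379×10^-5 K/W
R_carbon steel = L/(kA) = 0.0052/(54×30.9) = 3.116×10^-6 K/W
R_cellular glass = L/(kA) = 0.175/(0.0498×30.9) = 0.1137 K/W
R_cast iron = L/(kA) = 0.0009/(55.8×30.9) = 5.22×10^-7 K/W
R_outer film = 1/(h_o·A) = 1/(5.7×30.9) = 0.005678 K/W
R_total = 0.1194 K/W
Q = ΔT / R_total = 130 / 0.1194

Q ≈ 1090 W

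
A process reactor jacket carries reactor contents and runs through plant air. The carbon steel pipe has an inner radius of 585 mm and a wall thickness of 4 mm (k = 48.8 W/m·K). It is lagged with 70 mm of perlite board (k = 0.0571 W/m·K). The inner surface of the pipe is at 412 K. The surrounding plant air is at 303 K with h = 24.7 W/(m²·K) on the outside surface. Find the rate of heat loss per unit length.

q′ ≈ 338 W/m

Radial resistances (cylindrical: R_cond = ln(r_o/r_i)/(2πkL), R_conv = 1/(h·2πrL)):
R_carbon steel pipe wall = ln(589/585)/(2π×48.8×1) = 2.222×10^-5 K/W
R_perlite board = ln(659/589)/(2π×0.0571×1) = 0.313 K/W
R_outer film = 1/(h_o·2πr_oL) = 1/(24.7×2π×0.659×1) = 0.009778 K/W
R_total = 0.3228 K/W
Q = ΔT/R_total = 109/0.3228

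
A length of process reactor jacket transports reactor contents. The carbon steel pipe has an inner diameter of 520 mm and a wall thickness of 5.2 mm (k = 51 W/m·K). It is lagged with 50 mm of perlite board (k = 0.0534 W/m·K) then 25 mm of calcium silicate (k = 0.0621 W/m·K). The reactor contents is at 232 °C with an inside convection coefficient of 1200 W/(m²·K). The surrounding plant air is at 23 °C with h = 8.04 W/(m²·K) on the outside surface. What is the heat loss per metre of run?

q′ ≈ 272 W/m

Radial resistances (cylindrical: R_cond = ln(r_o/r_i)/(2πkL), R_conv = 1/(h·2πrL)):
R_inner film = 1/(h_i·2πr₁L) = 1/(1200×2π×0.26×1) = 5.101×10^-4 K/W
R_carbon steel pipe wall = ln(265.2/260)/(2π×51×1) = 6.18×10^-5 K/W
R_perlite board = ln(315.2/265.2)/(2π×0.0534×1) = 0.5148 K/W
R_calcium silicate = ln(340.2/315.2)/(2π×0.0621×1) = 0.1956 K/W
R_outer film = 1/(h_o·2πr_oL) = 1/(8.04×2π×0.3402×1) = 0.05819 K/W
R_total = 0.7692 K/W
Q = ΔT/R_total = 209/0.7692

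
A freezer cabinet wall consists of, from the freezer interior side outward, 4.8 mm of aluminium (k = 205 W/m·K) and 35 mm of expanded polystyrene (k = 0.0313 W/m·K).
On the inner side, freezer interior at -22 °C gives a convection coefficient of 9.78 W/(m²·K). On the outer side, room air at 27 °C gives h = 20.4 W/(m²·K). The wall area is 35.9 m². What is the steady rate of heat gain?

Using the resistance-network approach (series):
R_inner film = 1/(h_i·A) = 1/(9.78×35.9) = 0.002848 K/W
R_aluminium = L/(kA) = 0.0048/(205×35.9) = 6.522×10^-7 K/W
R_expanded polystyrene = L/(kA) = 0.035/(0.0313×35.9) = 0.03115 K/W
R_outer film = 1/(h_o·A) = 1/(20.4×35.9) = 0.001365 K/W
R_total = 0.03536 K/W
Q = ΔT / R_total = 49 / 0.03536

Q ≈ 1390 W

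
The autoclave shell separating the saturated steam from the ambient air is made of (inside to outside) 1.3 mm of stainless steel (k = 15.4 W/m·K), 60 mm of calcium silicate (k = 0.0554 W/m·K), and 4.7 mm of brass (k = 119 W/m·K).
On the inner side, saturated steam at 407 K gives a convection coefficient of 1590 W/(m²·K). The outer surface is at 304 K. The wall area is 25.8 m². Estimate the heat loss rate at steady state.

Q ≈ 2450 W

Using the resistance-network approach (series):
R_inner film = 1/(h_i·A) = 1/(1590×25.8) = 2.438×10^-5 K/W
R_stainless steel = L/(kA) = 0.0013/(15.4×25.8) = 3.272×10^-6 K/W
R_calcium silicate = L/(kA) = 0.06/(0.0554×25.8) = 0.04198 K/W
R_brass = L/(kA) = 0.0047/(119×25.8) = 1.531×10^-6 K/W
R_total = 0.04201 K/W
Q = ΔT / R_total = 103 / 0.04201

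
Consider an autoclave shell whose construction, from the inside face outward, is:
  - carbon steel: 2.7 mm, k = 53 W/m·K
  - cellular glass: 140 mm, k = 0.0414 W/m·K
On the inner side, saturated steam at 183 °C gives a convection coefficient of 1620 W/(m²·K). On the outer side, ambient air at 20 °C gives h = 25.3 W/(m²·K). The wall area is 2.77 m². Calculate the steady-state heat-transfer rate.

Treating each layer as a thermal resistance in series:
R_inner film = 1/(h_i·A) = 1/(1620×2.77) = 2.228×10^-4 K/W
R_carbon steel = L/(kA) = 0.0027/(53×2.77) = 1.839×10^-5 K/W
R_cellular glass = L/(kA) = 0.14/(0.0414×2.77) = 1.221 K/W
R_outer film = 1/(h_o·A) = 1/(25.3×2.77) = 0.01427 K/W
R_total = 1.235 K/W
Q = ΔT / R_total = 163 / 1.235

Q ≈ 132 W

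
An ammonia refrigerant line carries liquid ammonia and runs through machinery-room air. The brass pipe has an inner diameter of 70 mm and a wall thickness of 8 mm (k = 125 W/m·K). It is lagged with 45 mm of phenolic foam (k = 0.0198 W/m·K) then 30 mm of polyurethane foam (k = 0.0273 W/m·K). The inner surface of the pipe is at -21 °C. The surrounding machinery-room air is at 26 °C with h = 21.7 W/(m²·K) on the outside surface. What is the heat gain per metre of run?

Cylindrical conduction, so R = ln(r₂/r₁)/(2πkL) per layer, in series:
R_brass pipe wall = ln(43/35)/(2π×125×1) = 2.621×10^-4 K/W
R_phenolic foam = ln(88/43)/(2π×0.0198×1) = 5.756 K/W
R_polyurethane foam = ln(118/88)/(2π×0.0273×1) = 1.71 K/W
R_outer film = 1/(h_o·2πr_oL) = 1/(21.7×2π×0.118×1) = 0.06216 K/W
R_total = 7.529 K/W
Q = ΔT/R_total = 47/7.529

q′ ≈ 6.24 W/m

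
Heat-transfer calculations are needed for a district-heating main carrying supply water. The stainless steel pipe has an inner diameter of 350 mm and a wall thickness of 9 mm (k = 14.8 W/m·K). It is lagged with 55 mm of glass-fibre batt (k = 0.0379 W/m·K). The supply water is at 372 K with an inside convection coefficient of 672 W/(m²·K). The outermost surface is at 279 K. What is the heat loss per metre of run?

q′ ≈ 84.5 W/m

Treating each annulus and film as a series resistance:
R_inner film = 1/(h_i·2πr₁L) = 1/(672×2π×0.175×1) = 0.001353 K/W
R_stainless steel pipe wall = ln(184/175)/(2π×14.8×1) = 5.393×10^-4 K/W
R_glass-fibre batt = ln(239/184)/(2π×0.0379×1) = 1.098 K/W
R_total = 1.1 K/W
Q = ΔT/R_total = 93/1.1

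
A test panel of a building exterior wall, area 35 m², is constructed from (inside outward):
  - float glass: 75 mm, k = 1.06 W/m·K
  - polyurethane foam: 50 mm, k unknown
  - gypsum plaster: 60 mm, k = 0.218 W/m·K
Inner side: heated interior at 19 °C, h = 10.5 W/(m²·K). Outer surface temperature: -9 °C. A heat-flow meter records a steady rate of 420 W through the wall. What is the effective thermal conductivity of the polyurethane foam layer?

k ≈ 0.0264 W/(m·K)

Treating each layer as a thermal resistance in series:
R_inner film = 1/(h_i·A) = 1/(10.5×35) = 0.002721 K/W
R_float glass = L/(kA) = 0.075/(1.06×35) = 0.002022 K/W
R_gypsum plaster = L/(kA) = 0.06/(0.218×35) = 0.007864 K/W
Sum of known resistances R_other = 0.01261 K/W
Total R = ΔT/Q = 28/420 = 0.06667 K/W
R_polyurethane foam = R_total − R_other = 0.05406 K/W
k = L/(R·A) = 0.05/(0.05406×35)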